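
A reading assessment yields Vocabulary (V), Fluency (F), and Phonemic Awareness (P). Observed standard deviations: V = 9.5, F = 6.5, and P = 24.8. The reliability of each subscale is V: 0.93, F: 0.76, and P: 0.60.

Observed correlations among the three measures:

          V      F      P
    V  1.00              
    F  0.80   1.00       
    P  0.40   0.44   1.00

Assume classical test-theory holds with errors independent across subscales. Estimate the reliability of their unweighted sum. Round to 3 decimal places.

0.777

Var(V+F+P) = 9.5² + 6.5² + 24.8² + 2·[9.5·6.5·0.80 + 9.5·24.8·0.40 + 6.5·24.8·0.44] = 747.54 + 429.136 = 1176.68.
Under uncorrelated errors the observed covariances equal the true-score covariances, so only the own-variance terms attenuate.
True-score variance = [9.5²·0.93 + 6.5²·0.76 + 24.8²·0.60] + 429.136 = 485.067 + 429.136 = 914.203.
Reliability = 914.203 / 1176.68 = 0.777.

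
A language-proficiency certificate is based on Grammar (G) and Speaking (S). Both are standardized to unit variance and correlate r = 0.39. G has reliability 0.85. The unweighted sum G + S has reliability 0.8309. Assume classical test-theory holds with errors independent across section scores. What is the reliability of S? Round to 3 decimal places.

Var(G+S) = 2 + 2·0.39 = 2.780.
True-score variance = ρ_G + ρ_S + 2·0.39, so 0.8309 = (0.85 + ρ_S + 0.78) / 2.780.
ρ_S = 0.8309·2.780 − 0.85 − 0.78 = 0.680.

0.680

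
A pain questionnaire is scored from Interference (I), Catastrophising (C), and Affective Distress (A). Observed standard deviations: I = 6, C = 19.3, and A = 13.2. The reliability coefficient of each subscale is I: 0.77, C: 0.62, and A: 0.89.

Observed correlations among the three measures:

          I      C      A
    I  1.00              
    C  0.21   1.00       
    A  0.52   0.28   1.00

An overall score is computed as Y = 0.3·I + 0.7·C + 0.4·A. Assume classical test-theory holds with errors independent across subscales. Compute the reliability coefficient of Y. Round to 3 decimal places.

Var(Y) = 0.3²·6² + 0.7²·19.3² + 0.4²·13.2² + 2·[0.21·6·19.3·0.21 + 0.12·6·13.2·0.52 + 0.28·19.3·13.2·0.28] = 213.638 + 60.0441 = 273.683.
Because errors are independent across components, Cov(Tᵢ,Tⱼ) = Cov(Xᵢ,Xⱼ); the off-diagonal part of the true-score variance is the same as above.
True-score variance = [0.3²·6²·0.77 + 0.7²·19.3²·0.62 + 0.4²·13.2²·0.89] + 60.0441 = 140.469 + 60.0441 = 200.513.
Reliability = 200.513 / 273.683 = 0.733.

0.733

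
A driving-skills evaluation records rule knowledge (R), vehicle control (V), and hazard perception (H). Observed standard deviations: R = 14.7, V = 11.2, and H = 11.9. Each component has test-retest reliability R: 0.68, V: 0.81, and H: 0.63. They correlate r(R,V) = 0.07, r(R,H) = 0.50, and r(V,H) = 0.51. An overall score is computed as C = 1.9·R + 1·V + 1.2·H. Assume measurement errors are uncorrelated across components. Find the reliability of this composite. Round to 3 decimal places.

0.797

Var(C) = 1.9²·14.7² + 11.2² + 1.2²·11.9² + 2·[1.9·14.7·11.2·0.07 + 2.28·14.7·11.9·0.50 + 1.2·11.2·11.9·0.51] = 1109.44 + 605.769 = 1715.21.
Under uncorrelated errors the observed covariances equal the true-score covariances, so only the own-variance terms attenuate.
True-score variance = [1.9²·14.7²·0.68 + 11.2²·0.81 + 1.2²·11.9²·0.63] + 605.769 = 760.533 + 605.769 = 1366.3.
Reliability = 1366.3 / 1715.21 = 0.797.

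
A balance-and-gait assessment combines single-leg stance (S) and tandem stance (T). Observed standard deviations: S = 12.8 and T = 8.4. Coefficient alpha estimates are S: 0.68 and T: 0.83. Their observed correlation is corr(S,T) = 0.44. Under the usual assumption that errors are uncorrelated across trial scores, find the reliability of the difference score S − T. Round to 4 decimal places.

0.5391

Var(S−T) = 12.8² + 8.4² − 2·12.8·8.4·0.44 = 234.4 − 94.6176 = 139.782.
With uncorrelated errors the cross-covariances are all true-score covariance, so they carry over unchanged; only the diagonal terms shrink to ρᵢσᵢ².
True-score variance = [12.8²·0.68 + 8.4²·0.83] − 94.6176 = 169.976 − 94.6176 = 75.3584.
Reliability = 75.3584 / 139.782 = 0.5391.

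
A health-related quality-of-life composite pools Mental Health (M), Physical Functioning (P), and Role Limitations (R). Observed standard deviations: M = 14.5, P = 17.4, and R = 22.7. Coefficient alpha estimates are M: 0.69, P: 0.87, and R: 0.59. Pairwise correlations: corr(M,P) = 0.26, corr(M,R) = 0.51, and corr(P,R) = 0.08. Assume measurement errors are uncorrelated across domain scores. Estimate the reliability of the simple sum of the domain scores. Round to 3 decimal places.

0.797

Var(M+P+R) = 14.5² + 17.4² + 22.7² + 2·[14.5·17.4·0.26 + 14.5·22.7·0.51 + 17.4·22.7·0.08] = 1028.3 + 530.126 = 1558.43.
Under uncorrelated errors the observed covariances equal the true-score covariances, so only the own-variance terms attenuate.
True-score variance = [14.5²·0.69 + 17.4²·0.87 + 22.7²·0.59] + 530.126 = 712.495 + 530.126 = 1242.62.
Reliability = 1242.62 / 1558.43 = 0.797.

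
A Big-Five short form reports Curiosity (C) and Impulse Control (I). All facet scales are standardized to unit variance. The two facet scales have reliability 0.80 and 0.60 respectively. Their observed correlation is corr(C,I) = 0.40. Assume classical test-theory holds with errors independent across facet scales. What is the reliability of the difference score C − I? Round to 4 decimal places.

Var(C−I) = 1 + 1 − 2·0.40 = 2 − 0.8 = 1.2.
Under uncorrelated errors the observed covariances equal the true-score covariances, so only the own-variance terms attenuate.
True-score variance = [0.80 + 0.60] − 0.8 = 1.4 − 0.8 = 0.6.
Reliability = 0.6 / 1.2 = 0.5000.

0.5000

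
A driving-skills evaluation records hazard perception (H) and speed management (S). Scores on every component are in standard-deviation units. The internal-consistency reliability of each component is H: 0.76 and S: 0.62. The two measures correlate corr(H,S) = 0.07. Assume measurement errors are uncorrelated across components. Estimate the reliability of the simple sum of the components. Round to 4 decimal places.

Var(H+S) = 2 + 2·[0.07] = 2 + 0.14 = 2.14.
With uncorrelated errors the cross-covariances are all true-score covariance, so they carry over unchanged; only the diagonal terms shrink to ρᵢσᵢ².
True-score variance = [0.76 + 0.62] + 0.14 = 1.38 + 0.14 = 1.52.
Reliability = 1.52 / 2.14 = 0.7103.

0.7103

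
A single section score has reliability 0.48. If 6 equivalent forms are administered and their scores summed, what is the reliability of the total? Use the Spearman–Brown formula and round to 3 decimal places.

0.847

ρ_k = kρ / (1 + (k−1)ρ) = 6·0.48 / (1 + 5·0.48) = 2.880 / 3.400 = 0.847.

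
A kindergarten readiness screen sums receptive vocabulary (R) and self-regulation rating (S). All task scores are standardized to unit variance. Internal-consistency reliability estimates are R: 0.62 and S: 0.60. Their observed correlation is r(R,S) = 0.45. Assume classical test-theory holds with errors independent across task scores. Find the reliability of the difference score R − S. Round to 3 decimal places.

0.291

Var(R−S) = 1 + 1 − 2·0.45 = 2 − 0.9 = 1.1.
Under uncorrelated errors the observed covariances equal the true-score covariances, so only the own-variance terms attenuate.
True-score variance = [0.62 + 0.60] − 0.9 = 1.22 − 0.9 = 0.32.
Reliability = 0.32 / 1.1 = 0.291.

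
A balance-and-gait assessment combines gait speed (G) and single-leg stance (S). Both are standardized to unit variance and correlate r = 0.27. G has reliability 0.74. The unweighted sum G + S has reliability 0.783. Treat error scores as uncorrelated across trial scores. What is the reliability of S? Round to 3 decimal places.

Var(G+S) = 2 + 2·0.27 = 2.540.
True-score variance = ρ_G + ρ_S + 2·0.27, so 0.783 = (0.74 + ρ_S + 0.54) / 2.540.
ρ_S = 0.783·2.540 − 0.74 − 0.54 = 0.709.

0.709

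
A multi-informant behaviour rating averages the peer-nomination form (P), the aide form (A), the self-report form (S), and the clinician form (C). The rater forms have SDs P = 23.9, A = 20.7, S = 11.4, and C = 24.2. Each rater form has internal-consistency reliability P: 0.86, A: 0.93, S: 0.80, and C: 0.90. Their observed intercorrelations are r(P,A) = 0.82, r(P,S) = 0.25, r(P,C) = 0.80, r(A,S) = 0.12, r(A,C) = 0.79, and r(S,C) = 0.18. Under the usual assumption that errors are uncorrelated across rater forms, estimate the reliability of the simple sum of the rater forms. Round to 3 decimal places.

0.957

Var(P+A+S+C) = 23.9² + 20.7² + 11.4² + 24.2² + 2·[23.9·20.7·0.82 + 23.9·11.4·0.25 + 23.9·24.2·0.80 + 20.7·11.4·0.12 + 20.7·24.2·0.79 + 11.4·24.2·0.18] = 1715.3 + 2820.43 = 4535.73.
With uncorrelated errors the cross-covariances are all true-score covariance, so they carry over unchanged; only the diagonal terms shrink to ρᵢσᵢ².
True-score variance = [23.9²·0.86 + 20.7²·0.93 + 11.4²·0.80 + 24.2²·0.90] + 2820.43 = 1520.78 + 2820.43 = 4341.21.
Reliability = 4341.21 / 4535.73 = 0.957.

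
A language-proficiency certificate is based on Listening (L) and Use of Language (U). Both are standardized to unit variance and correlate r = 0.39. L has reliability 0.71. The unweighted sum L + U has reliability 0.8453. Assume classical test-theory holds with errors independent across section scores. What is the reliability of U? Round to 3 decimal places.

Var(L+U) = 2 + 2·0.39 = 2.780.
True-score variance = ρ_L + ρ_U + 2·0.39, so 0.8453 = (0.71 + ρ_U + 0.78) / 2.780.
ρ_U = 0.8453·2.780 − 0.71 − 0.78 = 0.860.

0.860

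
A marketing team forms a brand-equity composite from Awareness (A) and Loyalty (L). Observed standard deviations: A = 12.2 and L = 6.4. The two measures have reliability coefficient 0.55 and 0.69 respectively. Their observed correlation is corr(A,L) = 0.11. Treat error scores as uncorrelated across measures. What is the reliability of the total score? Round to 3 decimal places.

Var(A+L) = 12.2² + 6.4² + 2·[12.2·6.4·0.11] = 189.8 + 17.1776 = 206.978.
Under uncorrelated errors the observed covariances equal the true-score covariances, so only the own-variance terms attenuate.
True-score variance = [12.2²·0.55 + 6.4²·0.69] + 17.1776 = 110.124 + 17.1776 = 127.302.
Reliability = 127.302 / 206.978 = 0.615.

0.615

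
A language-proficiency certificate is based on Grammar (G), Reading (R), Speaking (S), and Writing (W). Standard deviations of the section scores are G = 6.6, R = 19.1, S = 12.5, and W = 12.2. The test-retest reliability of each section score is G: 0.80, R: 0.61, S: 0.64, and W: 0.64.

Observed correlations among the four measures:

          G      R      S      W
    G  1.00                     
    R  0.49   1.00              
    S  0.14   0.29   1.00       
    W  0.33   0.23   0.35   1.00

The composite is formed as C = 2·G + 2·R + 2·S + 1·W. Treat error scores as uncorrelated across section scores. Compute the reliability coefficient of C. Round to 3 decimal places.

Var(C) = 2²·6.6² + 2²·19.1² + 2²·12.5² + 12.2² + 2·[4·6.6·19.1·0.49 + 4·6.6·12.5·0.14 + 2·6.6·12.2·0.33 + 4·19.1·12.5·0.29 + 2·19.1·12.2·0.23 + 2·12.5·12.2·0.35] = 2407.32 + 1674.62 = 4081.94.
Under uncorrelated errors the observed covariances equal the true-score covariances, so only the own-variance terms attenuate.
True-score variance = [2²·6.6²·0.80 + 2²·19.1²·0.61 + 2²·12.5²·0.64 + 12.2²·0.64] + 1674.62 = 1524.79 + 1674.62 = 3199.41.
Reliability = 3199.41 / 4081.94 = 0.784.

0.784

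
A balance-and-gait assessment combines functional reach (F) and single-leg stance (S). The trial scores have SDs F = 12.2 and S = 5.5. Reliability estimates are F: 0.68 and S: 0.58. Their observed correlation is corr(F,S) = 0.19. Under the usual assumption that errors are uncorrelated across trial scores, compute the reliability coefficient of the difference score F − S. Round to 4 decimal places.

Var(F−S) = 12.2² + 5.5² − 2·12.2·5.5·0.19 = 179.09 − 25.498 = 153.592.
With uncorrelated errors the cross-covariances are all true-score covariance, so they carry over unchanged; only the diagonal terms shrink to ρᵢσᵢ².
True-score variance = [12.2²·0.68 + 5.5²·0.58] − 25.498 = 118.756 − 25.498 = 93.2582.
Reliability = 93.2582 / 153.592 = 0.6072.

0.6072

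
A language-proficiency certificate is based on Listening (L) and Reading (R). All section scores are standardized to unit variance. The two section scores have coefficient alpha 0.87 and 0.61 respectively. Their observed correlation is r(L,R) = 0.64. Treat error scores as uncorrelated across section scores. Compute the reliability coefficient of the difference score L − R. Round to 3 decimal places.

0.278

Var(L−R) = 1 + 1 − 2·0.64 = 2 − 1.28 = 0.72.
Under uncorrelated errors the observed covariances equal the true-score covariances, so only the own-variance terms attenuate.
True-score variance = [0.87 + 0.61] − 1.28 = 1.48 − 1.28 = 0.2.
Reliability = 0.2 / 0.72 = 0.278.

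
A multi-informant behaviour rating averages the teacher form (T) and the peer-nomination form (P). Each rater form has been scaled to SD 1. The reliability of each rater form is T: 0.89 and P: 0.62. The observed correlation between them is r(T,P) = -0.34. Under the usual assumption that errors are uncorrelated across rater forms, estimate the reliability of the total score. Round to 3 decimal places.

0.629

Var(T+P) = 2 + 2·[(-0.34)] = 2 − 0.68 = 1.32.
Because errors are independent across components, Cov(Tᵢ,Tⱼ) = Cov(Xᵢ,Xⱼ); the off-diagonal part of the true-score variance is the same as above.
True-score variance = [0.89 + 0.62] − 0.68 = 1.51 − 0.68 = 0.83.
Reliability = 0.83 / 1.32 = 0.629.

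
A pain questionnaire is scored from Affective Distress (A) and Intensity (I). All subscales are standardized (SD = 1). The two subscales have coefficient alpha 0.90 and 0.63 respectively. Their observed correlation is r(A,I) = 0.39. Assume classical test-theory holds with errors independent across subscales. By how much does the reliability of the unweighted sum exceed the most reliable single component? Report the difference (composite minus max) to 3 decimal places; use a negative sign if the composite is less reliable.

-0.069

Var(sum) = 2 + 0.78 = 2.78; true-score variance = 1.53 + 0.78 = 2.31; composite reliability = 0.8309.
Max component reliability = 0.9000.
Difference = 0.8309 − 0.9000 = -0.069.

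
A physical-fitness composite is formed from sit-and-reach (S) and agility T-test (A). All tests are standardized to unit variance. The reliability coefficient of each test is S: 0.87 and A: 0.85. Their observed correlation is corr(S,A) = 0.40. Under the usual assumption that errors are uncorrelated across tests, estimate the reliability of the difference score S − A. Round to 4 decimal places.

Var(S−A) = 1 + 1 − 2·0.40 = 2 − 0.8 = 1.2.
With uncorrelated errors the cross-covariances are all true-score covariance, so they carry over unchanged; only the diagonal terms shrink to ρᵢσᵢ².
True-score variance = [0.87 + 0.85] − 0.8 = 1.72 − 0.8 = 0.92.
Reliability = 0.92 / 1.2 = 0.7667.

0.7667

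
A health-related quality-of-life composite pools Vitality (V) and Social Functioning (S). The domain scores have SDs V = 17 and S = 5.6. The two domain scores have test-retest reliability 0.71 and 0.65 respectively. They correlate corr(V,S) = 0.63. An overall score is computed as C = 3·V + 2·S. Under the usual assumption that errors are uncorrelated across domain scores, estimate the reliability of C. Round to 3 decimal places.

0.768

Var(C) = 3²·17² + 2²·5.6² + 2·[6·17·5.6·0.63] = 2726.44 + 719.712 = 3446.15.
With uncorrelated errors the cross-covariances are all true-score covariance, so they carry over unchanged; only the diagonal terms shrink to ρᵢσᵢ².
True-score variance = [3²·17²·0.71 + 2²·5.6²·0.65] + 719.712 = 1928.25 + 719.712 = 2647.96.
Reliability = 2647.96 / 3446.15 = 0.768.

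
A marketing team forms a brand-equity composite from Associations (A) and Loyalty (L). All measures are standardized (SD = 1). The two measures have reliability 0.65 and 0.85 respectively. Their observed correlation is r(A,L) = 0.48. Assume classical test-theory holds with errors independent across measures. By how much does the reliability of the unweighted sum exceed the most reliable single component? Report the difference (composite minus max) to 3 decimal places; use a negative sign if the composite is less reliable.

Var(sum) = 2 + 0.96 = 2.96; true-score variance = 1.5 + 0.96 = 2.46; composite reliability = 0.8311.
Max component reliability = 0.8500.
Difference = 0.8311 − 0.8500 = -0.019.

-0.019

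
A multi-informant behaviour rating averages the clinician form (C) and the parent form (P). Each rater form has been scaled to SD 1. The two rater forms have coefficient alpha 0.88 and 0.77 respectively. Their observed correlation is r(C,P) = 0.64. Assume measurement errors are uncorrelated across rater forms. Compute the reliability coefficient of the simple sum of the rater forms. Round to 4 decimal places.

Var(C+P) = 2 + 2·[0.64] = 2 + 1.28 = 3.28.
With uncorrelated errors the cross-covariances are all true-score covariance, so they carry over unchanged; only the diagonal terms shrink to ρᵢσᵢ².
True-score variance = [0.88 + 0.77] + 1.28 = 1.65 + 1.28 = 2.93.
Reliability = 2.93 / 3.28 = 0.8933.

0.8933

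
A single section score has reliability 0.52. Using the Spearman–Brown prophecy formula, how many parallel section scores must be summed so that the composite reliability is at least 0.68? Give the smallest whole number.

k ≥ ρ*(1−ρ₁)/(ρ₁(1−ρ*)) = 0.68·0.48 / (0.52·0.32) = 1.962.
Smallest integer k = 2.

2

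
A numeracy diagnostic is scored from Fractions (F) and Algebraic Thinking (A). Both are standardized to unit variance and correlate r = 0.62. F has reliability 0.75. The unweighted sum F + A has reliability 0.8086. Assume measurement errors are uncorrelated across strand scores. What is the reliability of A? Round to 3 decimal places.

0.630

Var(F+A) = 2 + 2·0.62 = 3.240.
True-score variance = ρ_F + ρ_A + 2·0.62, so 0.8086 = (0.75 + ρ_A + 1.24) / 3.240.
ρ_A = 0.8086·3.240 − 0.75 − 1.24 = 0.630.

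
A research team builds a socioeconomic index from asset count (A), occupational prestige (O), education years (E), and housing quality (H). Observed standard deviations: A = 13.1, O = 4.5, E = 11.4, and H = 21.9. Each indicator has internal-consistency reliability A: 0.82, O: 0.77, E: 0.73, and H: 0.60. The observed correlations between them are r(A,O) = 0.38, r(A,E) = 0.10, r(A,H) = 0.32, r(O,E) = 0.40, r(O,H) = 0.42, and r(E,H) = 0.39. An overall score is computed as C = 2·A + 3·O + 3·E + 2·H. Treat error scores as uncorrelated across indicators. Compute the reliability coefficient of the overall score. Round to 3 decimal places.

0.826

Var(C) = 2²·13.1² + 3²·4.5² + 3²·11.4² + 2²·21.9² + 2·[6·13.1·4.5·0.38 + 6·13.1·11.4·0.10 + 4·13.1·21.9·0.32 + 9·4.5·11.4·0.40 + 6·4.5·21.9·0.42 + 6·11.4·21.9·0.39] = 3956.77 + 3216.92 = 7173.69.
Under uncorrelated errors the observed covariances equal the true-score covariances, so only the own-variance terms attenuate.
True-score variance = [2²·13.1²·0.82 + 3²·4.5²·0.77 + 3²·11.4²·0.73 + 2²·21.9²·0.60] + 3216.92 = 2708.11 + 3216.92 = 5925.03.
Reliability = 5925.03 / 7173.69 = 0.826.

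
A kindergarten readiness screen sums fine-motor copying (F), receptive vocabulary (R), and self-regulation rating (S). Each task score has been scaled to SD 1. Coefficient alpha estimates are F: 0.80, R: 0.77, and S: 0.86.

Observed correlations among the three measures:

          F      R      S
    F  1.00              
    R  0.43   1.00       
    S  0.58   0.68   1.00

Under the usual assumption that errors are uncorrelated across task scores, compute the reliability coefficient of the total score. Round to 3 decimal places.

0.911

Var(F+R+S) = 3 + 2·[0.43 + 0.58 + 0.68] = 3 + 3.38 = 6.38.
Because errors are independent across components, Cov(Tᵢ,Tⱼ) = Cov(Xᵢ,Xⱼ); the off-diagonal part of the true-score variance is the same as above.
True-score variance = [0.80 + 0.77 + 0.86] + 3.38 = 2.43 + 3.38 = 5.81.
Reliability = 5.81 / 6.38 = 0.911.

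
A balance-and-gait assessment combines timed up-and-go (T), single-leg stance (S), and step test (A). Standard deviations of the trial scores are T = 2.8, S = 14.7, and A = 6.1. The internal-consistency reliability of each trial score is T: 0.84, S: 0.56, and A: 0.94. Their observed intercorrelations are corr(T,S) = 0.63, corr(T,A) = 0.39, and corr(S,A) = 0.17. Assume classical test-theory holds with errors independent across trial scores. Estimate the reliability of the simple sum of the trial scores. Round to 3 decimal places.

Var(T+S+A) = 2.8² + 14.7² + 6.1² + 2·[2.8·14.7·0.63 + 2.8·6.1·0.39 + 14.7·6.1·0.17] = 261.14 + 95.6718 = 356.812.
Because errors are independent across components, Cov(Tᵢ,Tⱼ) = Cov(Xᵢ,Xⱼ); the off-diagonal part of the true-score variance is the same as above.
True-score variance = [2.8²·0.84 + 14.7²·0.56 + 6.1²·0.94] + 95.6718 = 162.573 + 95.6718 = 258.245.
Reliability = 258.245 / 356.812 = 0.724.

0.724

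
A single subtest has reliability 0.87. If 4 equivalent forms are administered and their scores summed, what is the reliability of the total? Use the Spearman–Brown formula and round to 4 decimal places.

0.9640

ρ_k = kρ / (1 + (k−1)ρ) = 4·0.87 / (1 + 3·0.87) = 3.480 / 3.610 = 0.9640.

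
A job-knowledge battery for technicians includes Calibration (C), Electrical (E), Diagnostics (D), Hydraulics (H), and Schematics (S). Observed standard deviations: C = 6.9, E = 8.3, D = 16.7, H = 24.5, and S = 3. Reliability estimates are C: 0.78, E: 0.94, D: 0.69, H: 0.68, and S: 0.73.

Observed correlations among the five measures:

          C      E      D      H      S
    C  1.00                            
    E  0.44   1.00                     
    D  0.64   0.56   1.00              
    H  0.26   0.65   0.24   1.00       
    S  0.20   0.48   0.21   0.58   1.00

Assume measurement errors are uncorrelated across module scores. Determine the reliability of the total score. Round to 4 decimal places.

Var(C+E+D+H+S) = 6.9² + 8.3² + 16.7² + 24.5² + 3² + 2·[6.9·8.3·0.44 + 6.9·16.7·0.64 + 6.9·24.5·0.26 + 6.9·3·0.20 + 8.3·16.7·0.56 + 8.3·24.5·0.65 + 8.3·3·0.48 + 16.7·24.5·0.24 + 16.7·3·0.21 + 24.5·3·0.58] = 1004.64 + 1040.27 = 2044.91.
Under uncorrelated errors the observed covariances equal the true-score covariances, so only the own-variance terms attenuate.
True-score variance = [6.9²·0.78 + 8.3²·0.94 + 16.7²·0.69 + 24.5²·0.68 + 3²·0.73] + 1040.27 = 709.067 + 1040.27 = 1749.34.
Reliability = 1749.34 / 2044.91 = 0.8555.

0.8555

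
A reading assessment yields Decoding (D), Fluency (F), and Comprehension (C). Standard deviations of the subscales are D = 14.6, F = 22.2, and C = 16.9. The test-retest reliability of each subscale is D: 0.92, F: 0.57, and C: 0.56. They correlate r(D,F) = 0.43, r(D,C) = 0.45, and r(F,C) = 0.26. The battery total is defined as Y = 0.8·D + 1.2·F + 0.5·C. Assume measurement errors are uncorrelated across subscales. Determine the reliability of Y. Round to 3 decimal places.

0.750

Var(Y) = 0.8²·14.6² + 1.2²·22.2² + 0.5²·16.9² + 2·[0.96·14.6·22.2·0.43 + 0.4·14.6·16.9·0.45 + 0.6·22.2·16.9·0.26] = 917.514 + 473.476 = 1390.99.
With uncorrelated errors the cross-covariances are all true-score covariance, so they carry over unchanged; only the diagonal terms shrink to ρᵢσᵢ².
True-score variance = [0.8²·14.6²·0.92 + 1.2²·22.2²·0.57 + 0.5²·16.9²·0.56] + 473.476 = 570.017 + 473.476 = 1043.49.
Reliability = 1043.49 / 1390.99 = 0.750.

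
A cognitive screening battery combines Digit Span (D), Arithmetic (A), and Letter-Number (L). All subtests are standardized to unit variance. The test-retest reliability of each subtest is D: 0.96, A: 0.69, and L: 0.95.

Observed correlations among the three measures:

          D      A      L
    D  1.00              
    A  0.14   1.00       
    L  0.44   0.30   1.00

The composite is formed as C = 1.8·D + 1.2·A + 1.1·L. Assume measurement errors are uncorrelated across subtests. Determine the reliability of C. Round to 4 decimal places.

Var(C) = 1.8² + 1.2² + 1.1² + 2·[2.16·0.14 + 1.98·0.44 + 1.32·0.30] = 5.89 + 3.1392 = 9.0292.
Because errors are independent across components, Cov(Tᵢ,Tⱼ) = Cov(Xᵢ,Xⱼ); the off-diagonal part of the true-score variance is the same as above.
True-score variance = [1.8²·0.96 + 1.2²·0.69 + 1.1²·0.95] + 3.1392 = 5.2535 + 3.1392 = 8.3927.
Reliability = 8.3927 / 9.0292 = 0.9295.

0.9295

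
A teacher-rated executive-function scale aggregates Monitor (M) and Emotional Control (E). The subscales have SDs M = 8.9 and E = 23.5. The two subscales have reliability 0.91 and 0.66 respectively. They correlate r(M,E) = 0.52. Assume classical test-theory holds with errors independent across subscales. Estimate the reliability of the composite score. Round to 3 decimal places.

Var(M+E) = 8.9² + 23.5² + 2·[8.9·23.5·0.52] = 631.46 + 217.516 = 848.976.
Under uncorrelated errors the observed covariances equal the true-score covariances, so only the own-variance terms attenuate.
True-score variance = [8.9²·0.91 + 23.5²·0.66] + 217.516 = 436.566 + 217.516 = 654.082.
Reliability = 654.082 / 848.976 = 0.770.

0.770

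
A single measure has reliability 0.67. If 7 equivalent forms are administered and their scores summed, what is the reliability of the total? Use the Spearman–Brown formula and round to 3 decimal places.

ρ_k = kρ / (1 + (k−1)ρ) = 7·0.67 / (1 + 6·0.67) = 4.690 / 5.020 = 0.934.

0.934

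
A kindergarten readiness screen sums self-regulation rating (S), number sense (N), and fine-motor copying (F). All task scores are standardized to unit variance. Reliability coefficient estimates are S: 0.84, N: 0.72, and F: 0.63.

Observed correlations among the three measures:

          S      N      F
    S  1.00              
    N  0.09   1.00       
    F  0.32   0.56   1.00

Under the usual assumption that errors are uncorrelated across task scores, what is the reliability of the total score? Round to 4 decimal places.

0.8360

Var(S+N+F) = 3 + 2·[0.09 + 0.32 + 0.56] = 3 + 1.94 = 4.94.
Under uncorrelated errors the observed covariances equal the true-score covariances, so only the own-variance terms attenuate.
True-score variance = [0.84 + 0.72 + 0.63] + 1.94 = 2.19 + 1.94 = 4.13.
Reliability = 4.13 / 4.94 = 0.8360.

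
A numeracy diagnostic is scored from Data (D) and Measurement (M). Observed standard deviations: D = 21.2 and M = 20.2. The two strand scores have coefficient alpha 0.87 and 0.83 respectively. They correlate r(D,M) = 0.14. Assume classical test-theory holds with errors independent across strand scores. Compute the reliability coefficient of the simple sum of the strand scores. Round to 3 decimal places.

0.869

Var(D+M) = 21.2² + 20.2² + 2·[21.2·20.2·0.14] = 857.48 + 119.907 = 977.387.
With uncorrelated errors the cross-covariances are all true-score covariance, so they carry over unchanged; only the diagonal terms shrink to ρᵢσᵢ².
True-score variance = [21.2²·0.87 + 20.2²·0.83] + 119.907 = 729.686 + 119.907 = 849.593.
Reliability = 849.593 / 977.387 = 0.869.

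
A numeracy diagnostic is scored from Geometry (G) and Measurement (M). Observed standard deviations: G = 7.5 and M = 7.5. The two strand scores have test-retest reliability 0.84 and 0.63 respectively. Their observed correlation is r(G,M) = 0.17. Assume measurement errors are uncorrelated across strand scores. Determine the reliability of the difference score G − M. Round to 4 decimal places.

0.6807

Var(G−M) = 7.5² + 7.5² − 2·7.5·7.5·0.17 = 112.5 − 19.125 = 93.375.
With uncorrelated errors the cross-covariances are all true-score covariance, so they carry over unchanged; only the diagonal terms shrink to ρᵢσᵢ².
True-score variance = [7.5²·0.84 + 7.5²·0.63] − 19.125 = 82.6875 − 19.125 = 63.5625.
Reliability = 63.5625 / 93.375 = 0.6807.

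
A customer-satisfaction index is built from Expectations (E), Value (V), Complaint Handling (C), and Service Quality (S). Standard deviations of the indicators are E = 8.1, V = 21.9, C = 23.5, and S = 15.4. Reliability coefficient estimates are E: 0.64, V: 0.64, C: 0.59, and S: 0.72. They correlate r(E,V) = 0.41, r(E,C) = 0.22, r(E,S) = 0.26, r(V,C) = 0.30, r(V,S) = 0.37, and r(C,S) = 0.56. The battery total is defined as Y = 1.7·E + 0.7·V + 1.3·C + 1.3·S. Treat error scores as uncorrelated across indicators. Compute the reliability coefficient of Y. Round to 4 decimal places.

Var(Y) = 1.7²·8.1² + 0.7²·21.9² + 1.3²·23.5² + 1.3²·15.4² + 2·[1.19·8.1·21.9·0.41 + 2.21·8.1·23.5·0.22 + 2.21·8.1·15.4·0.26 + 0.91·21.9·23.5·0.30 + 0.91·21.9·15.4·0.37 + 1.69·23.5·15.4·0.56] = 1758.72 + 1694.66 = 3453.38.
Under uncorrelated errors the observed covariances equal the true-score covariances, so only the own-variance terms attenuate.
True-score variance = [1.7²·8.1²·0.64 + 0.7²·21.9²·0.64 + 1.3²·23.5²·0.59 + 1.3²·15.4²·0.72] + 1694.66 = 1110.98 + 1694.66 = 2805.64.
Reliability = 2805.64 / 3453.38 = 0.8124.

0.8124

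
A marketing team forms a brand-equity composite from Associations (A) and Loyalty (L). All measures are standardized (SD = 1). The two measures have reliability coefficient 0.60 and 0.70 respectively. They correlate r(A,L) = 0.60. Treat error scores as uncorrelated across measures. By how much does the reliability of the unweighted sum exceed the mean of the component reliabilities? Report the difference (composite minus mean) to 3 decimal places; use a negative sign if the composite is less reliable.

0.131

Var(sum) = 2 + 1.2 = 3.2; true-score variance = 1.3 + 1.2 = 2.5; composite reliability = 0.7812.
Mean component reliability = 0.6500.
Difference = 0.7812 − 0.6500 = 0.131.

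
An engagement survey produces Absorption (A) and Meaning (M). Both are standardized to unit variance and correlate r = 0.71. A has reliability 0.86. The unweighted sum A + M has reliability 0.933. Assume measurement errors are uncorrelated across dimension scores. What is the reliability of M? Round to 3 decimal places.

Var(A+M) = 2 + 2·0.71 = 3.420.
True-score variance = ρ_A + ρ_M + 2·0.71, so 0.933 = (0.86 + ρ_M + 1.42) / 3.420.
ρ_M = 0.933·3.420 − 0.86 − 1.42 = 0.911.

0.911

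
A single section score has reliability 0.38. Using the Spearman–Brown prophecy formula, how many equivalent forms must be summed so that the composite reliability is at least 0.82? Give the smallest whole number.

k ≥ ρ*(1−ρ₁)/(ρ₁(1−ρ*)) = 0.82·0.62 / (0.38·0.18) = 7.433.
Smallest integer k = 8.

8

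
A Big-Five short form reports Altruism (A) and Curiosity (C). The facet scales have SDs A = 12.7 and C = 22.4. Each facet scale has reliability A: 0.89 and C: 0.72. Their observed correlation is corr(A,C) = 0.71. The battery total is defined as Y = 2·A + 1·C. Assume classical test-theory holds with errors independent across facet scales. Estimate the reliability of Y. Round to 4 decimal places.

0.8918

Var(Y) = 2²·12.7² + 22.4² + 2·[2·12.7·22.4·0.71] = 1146.92 + 807.923 = 1954.84.
Under uncorrelated errors the observed covariances equal the true-score covariances, so only the own-variance terms attenuate.
True-score variance = [2²·12.7²·0.89 + 22.4²·0.72] + 807.923 = 935.46 + 807.923 = 1743.38.
Reliability = 1743.38 / 1954.84 = 0.8918.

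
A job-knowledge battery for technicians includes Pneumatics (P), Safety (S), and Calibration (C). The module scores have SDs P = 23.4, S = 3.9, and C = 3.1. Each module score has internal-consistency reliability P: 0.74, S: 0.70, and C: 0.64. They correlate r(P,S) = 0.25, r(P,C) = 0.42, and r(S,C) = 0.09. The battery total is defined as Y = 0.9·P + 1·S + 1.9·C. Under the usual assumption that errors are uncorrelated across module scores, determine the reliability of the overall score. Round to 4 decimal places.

0.7941

Var(Y) = 0.9²·23.4² + 3.9² + 1.9²·3.1² + 2·[0.9·23.4·3.9·0.25 + 1.71·23.4·3.1·0.42 + 1.9·3.9·3.1·0.09] = 493.426 + 149.398 = 642.824.
With uncorrelated errors the cross-covariances are all true-score covariance, so they carry over unchanged; only the diagonal terms shrink to ρᵢσᵢ².
True-score variance = [0.9²·23.4²·0.74 + 3.9²·0.70 + 1.9²·3.1²·0.64] + 149.398 = 361.057 + 149.398 = 510.456.
Reliability = 510.456 / 642.824 = 0.7941.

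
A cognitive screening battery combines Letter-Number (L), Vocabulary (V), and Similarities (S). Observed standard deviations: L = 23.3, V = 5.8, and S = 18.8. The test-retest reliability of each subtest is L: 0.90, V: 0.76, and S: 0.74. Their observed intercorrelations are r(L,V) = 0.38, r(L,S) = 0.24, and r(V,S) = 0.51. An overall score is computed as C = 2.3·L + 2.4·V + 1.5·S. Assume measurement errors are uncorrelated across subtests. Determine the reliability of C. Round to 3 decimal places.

0.903

Var(C) = 2.3²·23.3² + 2.4²·5.8² + 1.5²·18.8² + 2·[5.52·23.3·5.8·0.38 + 3.45·23.3·18.8·0.24 + 3.6·5.8·18.8·0.51] = 3860.89 + 1692.73 = 5553.62.
Under uncorrelated errors the observed covariances equal the true-score covariances, so only the own-variance terms attenuate.
True-score variance = [2.3²·23.3²·0.90 + 2.4²·5.8²·0.76 + 1.5²·18.8²·0.74] + 1692.73 = 3320.44 + 1692.73 = 5013.17.
Reliability = 5013.17 / 5553.62 = 0.903.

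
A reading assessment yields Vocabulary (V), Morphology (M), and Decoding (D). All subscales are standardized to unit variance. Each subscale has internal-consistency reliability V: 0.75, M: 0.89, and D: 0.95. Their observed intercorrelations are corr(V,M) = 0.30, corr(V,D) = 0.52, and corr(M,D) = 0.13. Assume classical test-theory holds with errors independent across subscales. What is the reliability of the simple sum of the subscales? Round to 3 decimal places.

0.916

Var(V+M+D) = 3 + 2·[0.30 + 0.52 + 0.13] = 3 + 1.9 = 4.9.
Under uncorrelated errors the observed covariances equal the true-score covariances, so only the own-variance terms attenuate.
True-score variance = [0.75 + 0.89 + 0.95] + 1.9 = 2.59 + 1.9 = 4.49.
Reliability = 4.49 / 4.9 = 0.916.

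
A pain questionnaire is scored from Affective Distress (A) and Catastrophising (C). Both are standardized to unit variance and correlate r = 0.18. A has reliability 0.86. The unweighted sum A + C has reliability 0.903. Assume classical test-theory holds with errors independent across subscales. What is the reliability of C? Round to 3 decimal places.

0.911

Var(A+C) = 2 + 2·0.18 = 2.360.
True-score variance = ρ_A + ρ_C + 2·0.18, so 0.903 = (0.86 + ρ_C + 0.36) / 2.360.
ρ_C = 0.903·2.360 − 0.86 − 0.36 = 0.911.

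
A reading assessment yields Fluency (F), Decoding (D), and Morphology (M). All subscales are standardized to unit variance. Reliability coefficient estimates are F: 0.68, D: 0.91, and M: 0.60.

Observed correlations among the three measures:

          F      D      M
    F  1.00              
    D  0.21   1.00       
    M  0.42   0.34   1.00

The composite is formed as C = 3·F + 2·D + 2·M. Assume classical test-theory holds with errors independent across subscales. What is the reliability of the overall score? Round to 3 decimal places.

Var(C) = 3² + 2² + 2² + 2·[6·0.21 + 6·0.42 + 4·0.34] = 17 + 10.28 = 27.28.
Because errors are independent across components, Cov(Tᵢ,Tⱼ) = Cov(Xᵢ,Xⱼ); the off-diagonal part of the true-score variance is the same as above.
True-score variance = [3²·0.68 + 2²·0.91 + 2²·0.60] + 10.28 = 12.16 + 10.28 = 22.44.
Reliability = 22.44 / 27.28 = 0.823.

0.823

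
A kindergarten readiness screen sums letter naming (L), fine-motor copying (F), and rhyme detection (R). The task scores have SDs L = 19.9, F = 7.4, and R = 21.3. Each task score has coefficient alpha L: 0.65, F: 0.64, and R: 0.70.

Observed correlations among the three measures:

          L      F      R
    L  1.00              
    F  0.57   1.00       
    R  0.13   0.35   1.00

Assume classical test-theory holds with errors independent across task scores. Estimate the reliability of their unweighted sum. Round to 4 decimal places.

0.7723

Var(L+F+R) = 19.9² + 7.4² + 21.3² + 2·[19.9·7.4·0.57 + 19.9·21.3·0.13 + 7.4·21.3·0.35] = 904.46 + 388.417 = 1292.88.
Because errors are independent across components, Cov(Tᵢ,Tⱼ) = Cov(Xᵢ,Xⱼ); the off-diagonal part of the true-score variance is the same as above.
True-score variance = [19.9²·0.65 + 7.4²·0.64 + 21.3²·0.70] + 388.417 = 610.036 + 388.417 = 998.453.
Reliability = 998.453 / 1292.88 = 0.7723.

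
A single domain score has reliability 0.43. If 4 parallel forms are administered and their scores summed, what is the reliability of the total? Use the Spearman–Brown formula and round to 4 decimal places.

ρ_k = kρ / (1 + (k−1)ρ) = 4·0.43 / (1 + 3·0.43) = 1.720 / 2.290 = 0.7511.

0.7511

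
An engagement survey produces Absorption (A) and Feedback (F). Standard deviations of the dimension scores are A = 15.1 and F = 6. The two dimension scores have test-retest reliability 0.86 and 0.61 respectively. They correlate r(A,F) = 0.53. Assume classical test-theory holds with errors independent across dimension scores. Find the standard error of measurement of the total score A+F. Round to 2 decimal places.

6.78

Var(total) = 264.01 + 96.036 = 360.046.
True-score variance = 218.049 + 96.036 = 314.085, so reliability = 0.8723.
Error variance = 360.046 − 314.085 = 45.9614; SEM = √45.9614 = 6.78.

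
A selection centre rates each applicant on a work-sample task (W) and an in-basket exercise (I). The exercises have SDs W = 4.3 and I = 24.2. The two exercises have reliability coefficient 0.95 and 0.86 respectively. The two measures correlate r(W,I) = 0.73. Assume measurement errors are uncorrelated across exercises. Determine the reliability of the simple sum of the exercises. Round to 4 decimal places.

Var(W+I) = 4.3² + 24.2² + 2·[4.3·24.2·0.73] = 604.13 + 151.928 = 756.058.
Under uncorrelated errors the observed covariances equal the true-score covariances, so only the own-variance terms attenuate.
True-score variance = [4.3²·0.95 + 24.2²·0.86] + 151.928 = 521.216 + 151.928 = 673.144.
Reliability = 673.144 / 756.058 = 0.8903.

0.8903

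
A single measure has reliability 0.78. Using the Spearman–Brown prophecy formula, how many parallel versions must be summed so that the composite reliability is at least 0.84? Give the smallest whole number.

k ≥ ρ*(1−ρ₁)/(ρ₁(1−ρ*)) = 0.84·0.22 / (0.78·0.16) = 1.481.
Smallest integer k = 2.

2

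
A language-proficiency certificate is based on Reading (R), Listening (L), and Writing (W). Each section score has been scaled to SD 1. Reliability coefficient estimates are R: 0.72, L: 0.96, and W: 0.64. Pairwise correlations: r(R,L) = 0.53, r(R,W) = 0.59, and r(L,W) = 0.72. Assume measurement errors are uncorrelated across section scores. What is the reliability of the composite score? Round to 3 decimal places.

Var(R+L+W) = 3 + 2·[0.53 + 0.59 + 0.72] = 3 + 3.68 = 6.68.
With uncorrelated errors the cross-covariances are all true-score covariance, so they carry over unchanged; only the diagonal terms shrink to ρᵢσᵢ².
True-score variance = [0.72 + 0.96 + 0.64] + 3.68 = 2.32 + 3.68 = 6.
Reliability = 6 / 6.68 = 0.898.

0.898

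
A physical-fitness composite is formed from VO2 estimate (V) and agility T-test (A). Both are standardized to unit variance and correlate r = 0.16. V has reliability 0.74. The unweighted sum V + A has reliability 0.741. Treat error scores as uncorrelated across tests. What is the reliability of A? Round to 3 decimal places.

0.659

Var(V+A) = 2 + 2·0.16 = 2.320.
True-score variance = ρ_V + ρ_A + 2·0.16, so 0.741 = (0.74 + ρ_A + 0.32) / 2.320.
ρ_A = 0.741·2.320 − 0.74 − 0.32 = 0.659.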